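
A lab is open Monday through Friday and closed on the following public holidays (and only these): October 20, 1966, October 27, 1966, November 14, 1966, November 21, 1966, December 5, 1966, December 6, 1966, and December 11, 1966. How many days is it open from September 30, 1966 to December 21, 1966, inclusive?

September 30, 1966 is a Friday.
That's 83 days from start to end, counting both.
83 = 7 × 11 + 6, so there are 11 full weeks plus 6 extra days.
Each full week contributes 5 weekdays (Mon–Fri): 11 × 5 = 55.
The 6 extra days are Fri, Sat, Sun, Mon, Tue, Wed — 4 of them qualify.
Total: 55 + 4 = 59.
Holidays: October 20, 1966 (Thu); October 27, 1966 (Thu); November 14, 1966 (Mon); November 21, 1966 (Mon); December 5, 1966 (Mon); December 6, 1966 (Tue); December 11, 1966 (Sun).
6 of the 7 holidays fall on weekdays; the rest are weekends and were already excluded.
Business days: 59 − 6 = 53.

53 working days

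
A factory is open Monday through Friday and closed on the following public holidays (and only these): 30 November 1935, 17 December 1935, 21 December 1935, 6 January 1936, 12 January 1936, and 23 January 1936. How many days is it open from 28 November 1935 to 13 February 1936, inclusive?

28 November 1935 is a Thursday.
The range spans 78 days (inclusive of both endpoints).
78 = 7 × 11 + 1, so there are 11 full weeks plus 1 extra day.
Each full week contributes 5 weekdays (Mon–Fri): 11 × 5 = 55.
The 1 extra day is Thu — 1 of them qualifies.
Total: 55 + 1 = 56.
Holidays: 30 November 1935 (Sat); 17 December 1935 (Tue); 21 December 1935 (Sat); 6 January 1936 (Mon); 12 January 1936 (Sun); 23 January 1936 (Thu).
3 of the 6 holidays fall on weekdays; the rest are weekends and were already excluded.
Business days: 56 − 3 = 53.

53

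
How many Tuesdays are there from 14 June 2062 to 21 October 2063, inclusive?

14 June 2062 is a Wednesday.
The range spans 495 days (inclusive of both endpoints).
495 = 7 × 70 + 5, so there are 70 full weeks plus 5 extra days.
Each full week contributes one Tuesday: 70 so far.
The 5 extra days are Wed, Thu, Fri, Sat, Sun — none qualify.
Total: 70 + 0 = 70.

70 Tuesdays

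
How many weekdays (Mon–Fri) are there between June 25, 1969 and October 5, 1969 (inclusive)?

73 weekdays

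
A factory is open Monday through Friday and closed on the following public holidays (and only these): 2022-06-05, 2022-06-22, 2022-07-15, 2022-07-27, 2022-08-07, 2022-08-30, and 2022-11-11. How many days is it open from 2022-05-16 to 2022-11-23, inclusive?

133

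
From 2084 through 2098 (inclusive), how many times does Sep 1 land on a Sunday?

Day of week of September 1 in each year:
2084: Fri, 2085: Sat, 2086: Sun ✓, 2087: Mon, 2088: Wed, 2089: Thu, 2090: Fri, 2091: Sat, 2092: Mon, 2093: Tue, 2094: Wed, 2095: Thu, 2096: Sat, 2097: Sun ✓, 2098: Mon
Sundays: 2086, 2097.

2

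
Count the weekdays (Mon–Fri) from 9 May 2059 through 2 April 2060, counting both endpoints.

236

9 May 2059 is a Friday.
The range spans 330 days (inclusive of both endpoints).
330 = 7 × 47 + 1, so there are 47 full weeks plus 1 extra day.
Each full week contributes 5 weekdays (Mon–Fri): 47 × 5 = 235.
The 1 extra day is Friday — 1 of them qualifies.
Total: 235 + 1 = 236.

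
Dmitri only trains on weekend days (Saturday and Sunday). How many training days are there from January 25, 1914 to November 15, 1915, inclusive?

January 25, 1914 is a Sunday.
That's 660 days from start to end, counting both.
660 = 7 × 94 + 2, so there are 94 full weeks plus 2 extra days.
Each full week contributes 2 weekend days (Sat, Sun): 94 × 2 = 188.
The 2 extra days are Sun, Mon — 1 of them qualifies.
Total: 188 + 1 = 189.

189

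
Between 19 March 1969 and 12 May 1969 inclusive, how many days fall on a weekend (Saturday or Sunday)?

16

19 March 1969 is a Wednesday.
The range spans 55 days (inclusive of both endpoints).
55 = 7 × 7 + 6, so there are 7 full weeks plus 6 extra days.
Each full week contributes 2 weekend days (Sat, Sun): 7 × 2 = 14.
The 6 extra days are Wed, Thu, Fri, Sat, Sun, Mon — 2 of them qualify.
Total: 14 + 2 = 16.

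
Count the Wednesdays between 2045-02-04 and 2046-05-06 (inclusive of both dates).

65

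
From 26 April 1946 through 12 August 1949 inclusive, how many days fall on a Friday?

173

26 April 1946 is a Friday.
The range spans 1205 days (inclusive of both endpoints).
1205 = 7 × 172 + 1, so there are 172 full weeks plus 1 extra day.
Each full week contributes one Friday: 172 so far.
The 1 extra day is Fri — 1 of them qualifies.
Total: 172 + 1 = 173.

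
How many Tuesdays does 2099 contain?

1 January 2099 is a Thursday.
The range spans 365 days (inclusive of both endpoints).
365 = 7 × 52 + 1, so there are 52 full weeks plus 1 extra day.
Each full week contributes one Tuesday: 52 so far.
The 1 extra day is Thu — none qualify.
Total: 52 + 0 = 52.

52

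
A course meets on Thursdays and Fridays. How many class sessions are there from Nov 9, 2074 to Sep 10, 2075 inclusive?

87

Nov 9, 2074 is a Friday.
The range spans 306 days (inclusive of both endpoints).
306 = 7 × 43 + 5, so there are 43 full weeks plus 5 extra days.
Each full week contributes 2 days from the set (Thu, Fri): 43 × 2 = 86.
The 5 extra days are Fri, Sat, Sun, Mon, Tue — 1 of them qualifies.
Total: 86 + 1 = 87.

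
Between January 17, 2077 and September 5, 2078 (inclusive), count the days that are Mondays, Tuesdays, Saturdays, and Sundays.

342

January 17, 2077 is a Sunday.
From January 17, 2077 to September 5, 2078 is 597 days inclusive.
597 = 7 × 85 + 2, so there are 85 full weeks plus 2 extra days.
Each full week contributes 4 days from the set (Mon, Tue, Sat, Sun): 85 × 4 = 340.
The 2 extra days are Sunday, Monday — 2 of them qualify.
Total: 340 + 2 = 342.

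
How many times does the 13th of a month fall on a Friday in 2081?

1

The 13th falls on a Friday when the month's 13th has weekday Fri.
Jan 13 is Mon; Feb 13 is Thu; Mar 13 is Thu; Apr 13 is Sun; May 13 is Tue; Jun 13 is Fri ✓; Jul 13 is Sun; Aug 13 is Wed; Sep 13 is Sat; Oct 13 is Mon; Nov 13 is Thu; Dec 13 is Sat.
Friday the 13ths: Jun.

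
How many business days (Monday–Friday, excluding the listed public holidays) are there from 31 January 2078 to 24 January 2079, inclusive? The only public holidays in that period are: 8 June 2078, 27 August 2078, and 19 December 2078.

31 January 2078 is a Monday.
The range spans 359 days (inclusive of both endpoints).
359 = 7 × 51 + 2, so there are 51 full weeks plus 2 extra days.
Each full week contributes 5 weekdays (Mon–Fri): 51 × 5 = 255.
The 2 extra days are Mon, Tue — 2 of them qualify.
Total: 255 + 2 = 257.
Holidays: 8 June 2078 (Wed); 27 August 2078 (Sat); 19 December 2078 (Mon).
2 of the 3 holidays fall on weekdays; the rest are weekends and were already excluded.
Business days: 257 − 2 = 255.

255 business days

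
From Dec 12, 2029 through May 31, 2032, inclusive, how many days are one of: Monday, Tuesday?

Dec 12, 2029 is a Wednesday.
That's 902 days from start to end, counting both.
902 = 7 × 128 + 6, so there are 128 full weeks plus 6 extra days.
Each full week contributes 2 days from the set (Mon, Tue): 128 × 2 = 256.
The 6 extra days are Wed, Thu, Fri, Sat, Sun, Mon — 1 of them qualifies.
Total: 256 + 1 = 257.

257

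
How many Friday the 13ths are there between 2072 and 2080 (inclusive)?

15

Friday-the-13ths by year:
2072: May
2073: Jan, Oct
2074: Apr, Jul
2075: Sep, Dec
2076: Mar, Nov
2077: Aug
2078: May
2079: Jan, Oct
2080: Sep, Dec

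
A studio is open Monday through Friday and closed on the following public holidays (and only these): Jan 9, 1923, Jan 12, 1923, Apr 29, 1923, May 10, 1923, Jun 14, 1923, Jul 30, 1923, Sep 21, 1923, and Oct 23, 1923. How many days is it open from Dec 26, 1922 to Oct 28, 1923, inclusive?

212

Dec 26, 1922 is a Tuesday.
From Dec 26, 1922 to Oct 28, 1923 is 307 days inclusive.
307 = 7 × 43 + 6, so there are 43 full weeks plus 6 extra days.
Each full week contributes 5 weekdays (Mon–Fri): 43 × 5 = 215.
The 6 extra days are Tue, Wed, Thu, Fri, Sat, Sun — 4 of them qualify.
Total: 215 + 4 = 219.
Holidays: Jan 9, 1923 (Tue); Jan 12, 1923 (Fri); Apr 29, 1923 (Sun); May 10, 1923 (Thu); Jun 14, 1923 (Thu); Jul 30, 1923 (Mon); Sep 21, 1923 (Fri); Oct 23, 1923 (Tue).
7 of the 8 holidays fall on weekdays; the rest are weekends and were already excluded.
Business days: 219 − 7 = 212.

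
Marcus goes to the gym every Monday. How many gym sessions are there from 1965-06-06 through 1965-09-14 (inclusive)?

15 Mondays

1965-06-06 is a Sunday.
That's 101 days from start to end, counting both.
101 = 7 × 14 + 3, so there are 14 full weeks plus 3 extra days.
Each full week contributes one Monday: 14 so far.
The 3 extra days are Sun, Mon, Tue — 1 of them qualifies.
Total: 14 + 1 = 15.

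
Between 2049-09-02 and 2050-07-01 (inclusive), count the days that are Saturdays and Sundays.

2049-09-02 is a Thursday.
From 2049-09-02 to 2050-07-01 is 303 days inclusive.
303 = 7 × 43 + 2, so there are 43 full weeks plus 2 extra days.
Each full week contributes 2 days from the set (Sat, Sun): 43 × 2 = 86.
The 2 extra days are Thursday, Friday — none qualify.
Total: 86 + 0 = 86.

86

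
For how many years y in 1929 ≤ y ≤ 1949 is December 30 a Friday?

Day of week of December 30 in each year:
1929: Mon, 1930: Tue, 1931: Wed, 1932: Fri ✓, 1933: Sat, 1934: Sun, 1935: Mon, 1936: Wed, 1937: Thu, 1938: Fri ✓, 1939: Sat, 1940: Mon, 1941: Tue, 1942: Wed, 1943: Thu, 1944: Sat, 1945: Sun, 1946: Mon, 1947: Tue, 1948: Thu, 1949: Fri ✓
Fridays: 1932, 1938, 1949.

3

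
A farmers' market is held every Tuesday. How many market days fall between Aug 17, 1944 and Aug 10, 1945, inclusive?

Aug 17, 1944 is a Thursday.
That's 359 days from start to end, counting both.
359 = 7 × 51 + 2, so there are 51 full weeks plus 2 extra days.
Each full week contributes one Tuesday: 51 so far.
The 2 extra days are Thursday, Friday — none qualify.
Total: 51 + 0 = 51.

51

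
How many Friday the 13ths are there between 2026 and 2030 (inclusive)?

Friday-the-13ths by year:
2026: Feb, Mar, Nov
2027: Aug
2028: Oct
2029: Apr, Jul
2030: Sep, Dec

9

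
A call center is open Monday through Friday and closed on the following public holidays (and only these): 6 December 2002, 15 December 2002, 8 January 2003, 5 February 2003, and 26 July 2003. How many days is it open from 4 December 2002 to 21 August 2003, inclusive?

184 business days

4 December 2002 is a Wednesday.
That's 261 days from start to end, counting both.
261 = 7 × 37 + 2, so there are 37 full weeks plus 2 extra days.
Each full week contributes 5 weekdays (Mon–Fri): 37 × 5 = 185.
The 2 extra days are Wed, Thu — 2 of them qualify.
Total: 185 + 2 = 187.
Holidays: 6 December 2002 (Fri); 15 December 2002 (Sun); 8 January 2003 (Wed); 5 February 2003 (Wed); 26 July 2003 (Sat).
3 of the 5 holidays fall on weekdays; the rest are weekends and were already excluded.
Business days: 187 − 3 = 184.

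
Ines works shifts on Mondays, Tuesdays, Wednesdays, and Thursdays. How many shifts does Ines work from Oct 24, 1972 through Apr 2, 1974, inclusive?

301

Oct 24, 1972 is a Tuesday.
That's 526 days from start to end, counting both.
526 = 7 × 75 + 1, so there are 75 full weeks plus 1 extra day.
Each full week contributes 4 days from the set (Mon, Tue, Wed, Thu): 75 × 4 = 300.
The 1 extra day is Tuesday — 1 of them qualifies.
Total: 300 + 1 = 301.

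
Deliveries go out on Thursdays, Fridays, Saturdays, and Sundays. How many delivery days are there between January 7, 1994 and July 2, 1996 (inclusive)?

519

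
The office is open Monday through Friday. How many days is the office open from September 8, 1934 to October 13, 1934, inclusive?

25

September 8, 1934 is a Saturday.
From September 8, 1934 to October 13, 1934 is 36 days inclusive.
36 = 7 × 5 + 1, so there are 5 full weeks plus 1 extra day.
Each full week contributes 5 weekdays (Mon–Fri): 5 × 5 = 25.
The 1 extra day is Saturday — none qualify.
Total: 25 + 0 = 25.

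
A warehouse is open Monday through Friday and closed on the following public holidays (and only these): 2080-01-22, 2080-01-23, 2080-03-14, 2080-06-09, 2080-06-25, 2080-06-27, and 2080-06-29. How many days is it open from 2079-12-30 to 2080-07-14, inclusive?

2079-12-30 is a Saturday.
From 2079-12-30 to 2080-07-14 is 198 days inclusive.
198 = 7 × 28 + 2, so there are 28 full weeks plus 2 extra days.
Each full week contributes 5 weekdays (Mon–Fri): 28 × 5 = 140.
The 2 extra days are Sat, Sun — none qualify.
Total: 140 + 0 = 140.
Holidays: 2080-01-22 (Mon); 2080-01-23 (Tue); 2080-03-14 (Thu); 2080-06-09 (Sun); 2080-06-25 (Tue); 2080-06-27 (Thu); 2080-06-29 (Sat).
5 of the 7 holidays fall on weekdays; the rest are weekends and were already excluded.
Business days: 140 − 5 = 135.

135 business days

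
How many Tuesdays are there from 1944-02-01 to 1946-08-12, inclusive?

132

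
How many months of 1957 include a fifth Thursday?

4

A month has five Thursdays exactly when Thursday falls within its first (length − 28) days.
Jan: 31 days, starts Tue → 5 of Tue, Wed, Thu ✓
Feb: 28 days, starts Fri → 5 of (none)
Mar: 31 days, starts Fri → 5 of Fri, Sat, Sun
Apr: 30 days, starts Mon → 5 of Mon, Tue
May: 31 days, starts Wed → 5 of Wed, Thu, Fri ✓
Jun: 30 days, starts Sat → 5 of Sat, Sun
Jul: 31 days, starts Mon → 5 of Mon, Tue, Wed
Aug: 31 days, starts Thu → 5 of Thu, Fri, Sat ✓
Sep: 30 days, starts Sun → 5 of Sun, Mon
Oct: 31 days, starts Tue → 5 of Tue, Wed, Thu ✓
Nov: 30 days, starts Fri → 5 of Fri, Sat
Dec: 31 days, starts Sun → 5 of Sun, Mon, Tue
Months with five Thursdays: Jan, May, Aug, Oct.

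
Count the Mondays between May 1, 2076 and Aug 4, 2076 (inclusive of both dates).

May 1, 2076 is a Friday.
From May 1, 2076 to Aug 4, 2076 is 96 days inclusive.
96 = 7 × 13 + 5, so there are 13 full weeks plus 5 extra days.
Each full week contributes one Monday: 13 so far.
The 5 extra days are Friday, Saturday, Sunday, Monday, Tuesday — 1 of them qualifies.
Total: 13 + 1 = 14.

14 Mondays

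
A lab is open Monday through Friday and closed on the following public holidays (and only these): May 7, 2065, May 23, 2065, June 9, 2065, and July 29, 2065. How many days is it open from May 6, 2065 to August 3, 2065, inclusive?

61 working days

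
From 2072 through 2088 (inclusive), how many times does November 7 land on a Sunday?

Day of week of November 7 in each year:
2072: Mon, 2073: Tue, 2074: Wed, 2075: Thu, 2076: Sat, 2077: Sun ✓, 2078: Mon, 2079: Tue, 2080: Thu, 2081: Fri, 2082: Sat, 2083: Sun ✓, 2084: Tue, 2085: Wed, 2086: Thu, 2087: Fri, 2088: Sun ✓
Sundays: 2077, 2083, 2088.

3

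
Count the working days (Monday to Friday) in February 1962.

February 1, 1962 is a Thursday.
That's 28 days from start to end, counting both.
28 = 7 × 4, so the span is exactly 4 full weeks.
Each full week contributes 5 weekdays (Mon–Fri): 4 × 5 = 20.
Total: 20.

20 weekdays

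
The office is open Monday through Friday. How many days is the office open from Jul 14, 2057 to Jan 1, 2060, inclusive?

Jul 14, 2057 is a Saturday.
That's 902 days from start to end, counting both.
902 = 7 × 128 + 6, so there are 128 full weeks plus 6 extra days.
Each full week contributes 5 weekdays (Mon–Fri): 128 × 5 = 640.
The 6 extra days are Saturday, Sunday, Monday, Tuesday, Wednesday, Thursday — 4 of them qualify.
Total: 640 + 4 = 644.

644 weekdays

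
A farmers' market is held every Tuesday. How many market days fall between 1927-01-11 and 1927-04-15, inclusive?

14

1927-01-11 is a Tuesday.
The range spans 95 days (inclusive of both endpoints).
95 = 7 × 13 + 4, so there are 13 full weeks plus 4 extra days.
Each full week contributes one Tuesday: 13 so far.
The 4 extra days are Tuesday, Wednesday, Thursday, Friday — 1 of them qualifies.
Total: 13 + 1 = 14.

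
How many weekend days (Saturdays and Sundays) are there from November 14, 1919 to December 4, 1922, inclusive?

320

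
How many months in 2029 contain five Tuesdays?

A month has five Tuesdays exactly when Tuesday falls within its first (length − 28) days.
Jan: 31 days, starts Mon → 5 of Mon, Tue, Wed ✓
Feb: 28 days, starts Thu → 5 of (none)
Mar: 31 days, starts Thu → 5 of Thu, Fri, Sat
Apr: 30 days, starts Sun → 5 of Sun, Mon
May: 31 days, starts Tue → 5 of Tue, Wed, Thu ✓
Jun: 30 days, starts Fri → 5 of Fri, Sat
Jul: 31 days, starts Sun → 5 of Sun, Mon, Tue ✓
Aug: 31 days, starts Wed → 5 of Wed, Thu, Fri
Sep: 30 days, starts Sat → 5 of Sat, Sun
Oct: 31 days, starts Mon → 5 of Mon, Tue, Wed ✓
Nov: 30 days, starts Thu → 5 of Thu, Fri
Dec: 31 days, starts Sat → 5 of Sat, Sun, Mon
Months with five Tuesdays: Jan, May, Jul, Oct.

4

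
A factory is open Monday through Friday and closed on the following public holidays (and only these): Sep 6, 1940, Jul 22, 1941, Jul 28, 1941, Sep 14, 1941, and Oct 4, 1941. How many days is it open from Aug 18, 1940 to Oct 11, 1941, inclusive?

297 business days

Aug 18, 1940 is a Sunday.
The range spans 420 days (inclusive of both endpoints).
420 = 7 × 60, so the span is exactly 60 full weeks.
Each full week contributes 5 weekdays (Mon–Fri): 60 × 5 = 300.
Holidays: Sep 6, 1940 (Fri); Jul 22, 1941 (Tue); Jul 28, 1941 (Mon); Sep 14, 1941 (Sun); Oct 4, 1941 (Sat).
3 of the 5 holidays fall on weekdays; the rest are weekends and were already excluded.
Business days: 300 − 3 = 297.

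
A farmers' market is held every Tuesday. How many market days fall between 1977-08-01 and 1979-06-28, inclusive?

100

1977-08-01 is a Monday.
From 1977-08-01 to 1979-06-28 is 697 days inclusive.
697 = 7 × 99 + 4, so there are 99 full weeks plus 4 extra days.
Each full week contributes one Tuesday: 99 so far.
The 4 extra days are Monday, Tuesday, Wednesday, Thursday — 1 of them qualifies.
Total: 99 + 1 = 100.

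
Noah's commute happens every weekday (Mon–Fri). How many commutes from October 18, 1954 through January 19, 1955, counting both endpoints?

October 18, 1954 is a Monday.
The range spans 94 days (inclusive of both endpoints).
94 = 7 × 13 + 3, so there are 13 full weeks plus 3 extra days.
Each full week contributes 5 weekdays (Mon–Fri): 13 × 5 = 65.
The 3 extra days are Mon, Tue, Wed — 3 of them qualify.
Total: 65 + 3 = 68.

68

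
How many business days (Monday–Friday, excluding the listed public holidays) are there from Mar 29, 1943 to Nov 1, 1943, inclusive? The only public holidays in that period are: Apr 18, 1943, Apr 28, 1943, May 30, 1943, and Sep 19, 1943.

155

Mar 29, 1943 is a Monday.
The range spans 218 days (inclusive of both endpoints).
218 = 7 × 31 + 1, so there are 31 full weeks plus 1 extra day.
Each full week contributes 5 weekdays (Mon–Fri): 31 × 5 = 155.
The 1 extra day is Mon — 1 of them qualifies.
Total: 155 + 1 = 156.
Holidays: Apr 18, 1943 (Sun); Apr 28, 1943 (Wed); May 30, 1943 (Sun); Sep 19, 1943 (Sun).
1 of the 4 holidays fall on weekdays; the rest are weekends and were already excluded.
Business days: 156 − 1 = 155.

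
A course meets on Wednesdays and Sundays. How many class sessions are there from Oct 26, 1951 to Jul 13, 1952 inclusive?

75

Oct 26, 1951 is a Friday.
The range spans 262 days (inclusive of both endpoints).
262 = 7 × 37 + 3, so there are 37 full weeks plus 3 extra days.
Each full week contributes 2 days from the set (Wed, Sun): 37 × 2 = 74.
The 3 extra days are Fri, Sat, Sun — 1 of them qualifies.
Total: 74 + 1 = 75.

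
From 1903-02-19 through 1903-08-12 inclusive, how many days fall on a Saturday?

25 Saturdays

1903-02-19 is a Thursday.
That's 175 days from start to end, counting both.
175 = 7 × 25, so the span is exactly 25 full weeks.
Each full week contributes one Saturday: 25 so far.
Total: 25.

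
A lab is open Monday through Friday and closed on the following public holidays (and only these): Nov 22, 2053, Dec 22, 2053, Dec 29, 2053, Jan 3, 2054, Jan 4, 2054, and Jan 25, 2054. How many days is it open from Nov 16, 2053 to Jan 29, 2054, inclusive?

52 business days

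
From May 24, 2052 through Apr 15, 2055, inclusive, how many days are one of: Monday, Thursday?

May 24, 2052 is a Friday.
That's 1057 days from start to end, counting both.
1057 = 7 × 151, so the span is exactly 151 full weeks.
Each full week contributes 2 days from the set (Mon, Thu): 151 × 2 = 302.
Total: 302.

302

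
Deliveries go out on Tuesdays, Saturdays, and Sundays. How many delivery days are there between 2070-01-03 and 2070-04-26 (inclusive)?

2070-01-03 is a Friday.
That's 114 days from start to end, counting both.
114 = 7 × 16 + 2, so there are 16 full weeks plus 2 extra days.
Each full week contributes 3 days from the set (Tue, Sat, Sun): 16 × 3 = 48.
The 2 extra days are Friday, Saturday — 1 of them qualifies.
Total: 48 + 1 = 49.

49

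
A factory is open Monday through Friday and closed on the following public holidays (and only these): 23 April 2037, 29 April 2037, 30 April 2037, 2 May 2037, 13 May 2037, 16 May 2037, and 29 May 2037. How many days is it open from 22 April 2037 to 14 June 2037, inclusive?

33

22 April 2037 is a Wednesday.
The range spans 54 days (inclusive of both endpoints).
54 = 7 × 7 + 5, so there are 7 full weeks plus 5 extra days.
Each full week contributes 5 weekdays (Mon–Fri): 7 × 5 = 35.
The 5 extra days are Wednesday, Thursday, Friday, Saturday, Sunday — 3 of them qualify.
Total: 35 + 3 = 38.
Holidays: 23 April 2037 (Thu); 29 April 2037 (Wed); 30 April 2037 (Thu); 2 May 2037 (Sat); 13 May 2037 (Wed); 16 May 2037 (Sat); 29 May 2037 (Fri).
5 of the 7 holidays fall on weekdays; the rest are weekends and were already excluded.
Business days: 38 − 5 = 33.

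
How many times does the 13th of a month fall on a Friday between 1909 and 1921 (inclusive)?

Friday-the-13ths by year:
1909: Aug
1910: May
1911: Jan, Oct
1912: Sep, Dec
1913: Jun
1914: Feb, Mar, Nov
1915: Aug
1916: Oct
1917: Apr, Jul
1918: Sep, Dec
1919: Jun
1920: Feb, Aug
1921: May

20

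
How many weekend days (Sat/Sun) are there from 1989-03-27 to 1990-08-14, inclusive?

1989-03-27 is a Monday.
The range spans 506 days (inclusive of both endpoints).
506 = 7 × 72 + 2, so there are 72 full weeks plus 2 extra days.
Each full week contributes 2 weekend days (Sat, Sun): 72 × 2 = 144.
The 2 extra days are Mon, Tue — none qualify.
Total: 144 + 0 = 144.

144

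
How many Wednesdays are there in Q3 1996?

13

Jul 1, 1996 is a Monday.
The range spans 92 days (inclusive of both endpoints).
92 = 7 × 13 + 1, so there are 13 full weeks plus 1 extra day.
Each full week contributes one Wednesday: 13 so far.
The 1 extra day is Monday — none qualify.
Total: 13 + 0 = 13.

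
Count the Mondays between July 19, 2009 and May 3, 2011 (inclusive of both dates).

94 Mondays

July 19, 2009 is a Sunday.
From July 19, 2009 to May 3, 2011 is 654 days inclusive.
654 = 7 × 93 + 3, so there are 93 full weeks plus 3 extra days.
Each full week contributes one Monday: 93 so far.
The 3 extra days are Sun, Mon, Tue — 1 of them qualifies.
Total: 93 + 1 = 94.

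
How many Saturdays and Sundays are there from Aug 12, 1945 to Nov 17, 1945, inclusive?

Aug 12, 1945 is a Sunday.
From Aug 12, 1945 to Nov 17, 1945 is 98 days inclusive.
98 = 7 × 14, so the span is exactly 14 full weeks.
Each full week contributes 2 weekend days (Sat, Sun): 14 × 2 = 28.

28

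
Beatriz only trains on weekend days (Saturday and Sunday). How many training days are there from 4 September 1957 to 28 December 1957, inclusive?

33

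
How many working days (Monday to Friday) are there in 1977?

260 weekdays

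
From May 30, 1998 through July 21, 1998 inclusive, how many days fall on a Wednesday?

7

May 30, 1998 is a Saturday.
From May 30, 1998 to July 21, 1998 is 53 days inclusive.
53 = 7 × 7 + 4, so there are 7 full weeks plus 4 extra days.
Each full week contributes one Wednesday: 7 so far.
The 4 extra days are Saturday, Sunday, Monday, Tuesday — none qualify.
Total: 7 + 0 = 7.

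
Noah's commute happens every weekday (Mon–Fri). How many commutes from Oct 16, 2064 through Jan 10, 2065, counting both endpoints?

62

Oct 16, 2064 is a Thursday.
From Oct 16, 2064 to Jan 10, 2065 is 87 days inclusive.
87 = 7 × 12 + 3, so there are 12 full weeks plus 3 extra days.
Each full week contributes 5 weekdays (Mon–Fri): 12 × 5 = 60.
The 3 extra days are Thursday, Friday, Saturday — 2 of them qualify.
Total: 60 + 2 = 62.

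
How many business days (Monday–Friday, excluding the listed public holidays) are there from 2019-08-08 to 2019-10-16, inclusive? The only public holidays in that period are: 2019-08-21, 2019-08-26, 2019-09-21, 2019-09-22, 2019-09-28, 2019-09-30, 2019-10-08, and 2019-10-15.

2019-08-08 is a Thursday.
From 2019-08-08 to 2019-10-16 is 70 days inclusive.
70 = 7 × 10, so the span is exactly 10 full weeks.
Each full week contributes 5 weekdays (Mon–Fri): 10 × 5 = 50.
Holidays: 2019-08-21 (Wed); 2019-08-26 (Mon); 2019-09-21 (Sat); 2019-09-22 (Sun); 2019-09-28 (Sat); 2019-09-30 (Mon); 2019-10-08 (Tue); 2019-10-15 (Tue).
5 of the 8 holidays fall on weekdays; the rest are weekends and were already excluded.
Business days: 50 − 5 = 45.

45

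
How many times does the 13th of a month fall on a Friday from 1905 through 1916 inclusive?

Friday-the-13ths by year:
1905: Jan, Oct
1906: Apr, Jul
1907: Sep, Dec
1908: Mar, Nov
1909: Aug
1910: May
1911: Jan, Oct
1912: Sep, Dec
1913: Jun
1914: Feb, Mar, Nov
1915: Aug
1916: Oct

20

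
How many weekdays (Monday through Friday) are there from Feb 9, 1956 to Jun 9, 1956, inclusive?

87 weekdays

Feb 9, 1956 is a Thursday.
The range spans 122 days (inclusive of both endpoints).
122 = 7 × 17 + 3, so there are 17 full weeks plus 3 extra days.
Each full week contributes 5 weekdays (Mon–Fri): 17 × 5 = 85.
The 3 extra days are Thu, Fri, Sat — 2 of them qualify.
Total: 85 + 2 = 87.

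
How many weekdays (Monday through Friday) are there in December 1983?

1983-12-01 is a Thursday.
That's 31 days from start to end, counting both.
31 = 7 × 4 + 3, so there are 4 full weeks plus 3 extra days.
Each full week contributes 5 weekdays (Mon–Fri): 4 × 5 = 20.
The 3 extra days are Thu, Fri, Sat — 2 of them qualify.
Total: 20 + 2 = 22.

22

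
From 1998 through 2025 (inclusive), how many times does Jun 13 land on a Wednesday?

Day of week of June 13 in each year:
1998: Sat, 1999: Sun, 2000: Tue, 2001: Wed ✓, 2002: Thu, 2003: Fri, 2004: Sun, 2005: Mon, 2006: Tue, 2007: Wed ✓, 2008: Fri, 2009: Sat, 2010: Sun, 2011: Mon, 2012: Wed ✓, 2013: Thu, 2014: Fri, 2015: Sat, 2016: Mon, 2017: Tue, 2018: Wed ✓, 2019: Thu, 2020: Sat, 2021: Sun, 2022: Mon, 2023: Tue, 2024: Thu, 2025: Fri
Wednesdays: 2001, 2007, 2012, 2018.

4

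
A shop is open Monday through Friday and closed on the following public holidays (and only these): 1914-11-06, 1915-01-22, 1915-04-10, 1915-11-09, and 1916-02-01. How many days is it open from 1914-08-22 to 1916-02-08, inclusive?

378

1914-08-22 is a Saturday.
The range spans 536 days (inclusive of both endpoints).
536 = 7 × 76 + 4, so there are 76 full weeks plus 4 extra days.
Each full week contributes 5 weekdays (Mon–Fri): 76 × 5 = 380.
The 4 extra days are Sat, Sun, Mon, Tue — 2 of them qualify.
Total: 380 + 2 = 382.
Holidays: 1914-11-06 (Fri); 1915-01-22 (Fri); 1915-04-10 (Sat); 1915-11-09 (Tue); 1916-02-01 (Tue).
4 of the 5 holidays fall on weekdays; the rest are weekends and were already excluded.
Business days: 382 − 4 = 378.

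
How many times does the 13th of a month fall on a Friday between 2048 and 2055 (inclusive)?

Friday-the-13ths by year:
2048: Mar, Nov
2049: Aug
2050: May
2051: Jan, Oct
2052: Sep, Dec
2053: Jun
2054: Feb, Mar, Nov
2055: Aug

13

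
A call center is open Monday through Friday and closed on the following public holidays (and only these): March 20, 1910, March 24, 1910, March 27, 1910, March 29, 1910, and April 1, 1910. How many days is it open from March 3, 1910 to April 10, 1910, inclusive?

24 working days

March 3, 1910 is a Thursday.
The range spans 39 days (inclusive of both endpoints).
39 = 7 × 5 + 4, so there are 5 full weeks plus 4 extra days.
Each full week contributes 5 weekdays (Mon–Fri): 5 × 5 = 25.
The 4 extra days are Thu, Fri, Sat, Sun — 2 of them qualify.
Total: 25 + 2 = 27.
Holidays: March 20, 1910 (Sun); March 24, 1910 (Thu); March 27, 1910 (Sun); March 29, 1910 (Tue); April 1, 1910 (Fri).
3 of the 5 holidays fall on weekdays; the rest are weekends and were already excluded.
Business days: 27 − 3 = 24.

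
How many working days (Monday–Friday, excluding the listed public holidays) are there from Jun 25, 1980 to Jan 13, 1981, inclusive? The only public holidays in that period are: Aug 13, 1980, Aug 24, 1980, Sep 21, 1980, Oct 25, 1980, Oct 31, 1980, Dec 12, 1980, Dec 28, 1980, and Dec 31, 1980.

141

Jun 25, 1980 is a Wednesday.
From Jun 25, 1980 to Jan 13, 1981 is 203 days inclusive.
203 = 7 × 29, so the span is exactly 29 full weeks.
Each full week contributes 5 weekdays (Mon–Fri): 29 × 5 = 145.
Total: 145.
Holidays: Aug 13, 1980 (Wed); Aug 24, 1980 (Sun); Sep 21, 1980 (Sun); Oct 25, 1980 (Sat); Oct 31, 1980 (Fri); Dec 12, 1980 (Fri); Dec 28, 1980 (Sun); Dec 31, 1980 (Wed).
4 of the 8 holidays fall on weekdays; the rest are weekends and were already excluded.
Business days: 145 − 4 = 141.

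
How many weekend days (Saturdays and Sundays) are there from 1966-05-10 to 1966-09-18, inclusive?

38

1966-05-10 is a Tuesday.
That's 132 days from start to end, counting both.
132 = 7 × 18 + 6, so there are 18 full weeks plus 6 extra days.
Each full week contributes 2 weekend days (Sat, Sun): 18 × 2 = 36.
The 6 extra days are Tuesday, Wednesday, Thursday, Friday, Saturday, Sunday — 2 of them qualify.
Total: 36 + 2 = 38.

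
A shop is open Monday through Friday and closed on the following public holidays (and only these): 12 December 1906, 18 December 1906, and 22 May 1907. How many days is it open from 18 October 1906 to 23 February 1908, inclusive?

18 October 1906 is a Thursday.
From 18 October 1906 to 23 February 1908 is 494 days inclusive.
494 = 7 × 70 + 4, so there are 70 full weeks plus 4 extra days.
Each full week contributes 5 weekdays (Mon–Fri): 70 × 5 = 350.
The 4 extra days are Thursday, Friday, Saturday, Sunday — 2 of them qualify.
Total: 350 + 2 = 352.
Holidays: 12 December 1906 (Wed); 18 December 1906 (Tue); 22 May 1907 (Wed).
All 3 holidays fall on weekdays, so subtract 3.
Business days: 352 − 3 = 349.

349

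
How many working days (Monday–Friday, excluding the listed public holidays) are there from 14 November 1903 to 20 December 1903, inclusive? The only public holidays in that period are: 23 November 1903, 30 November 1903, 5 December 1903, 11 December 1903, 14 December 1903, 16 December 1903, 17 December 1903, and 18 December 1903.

18

14 November 1903 is a Saturday.
From 14 November 1903 to 20 December 1903 is 37 days inclusive.
37 = 7 × 5 + 2, so there are 5 full weeks plus 2 extra days.
Each full week contributes 5 weekdays (Mon–Fri): 5 × 5 = 25.
The 2 extra days are Saturday, Sunday — none qualify.
Total: 25 + 0 = 25.
Holidays: 23 November 1903 (Mon); 30 November 1903 (Mon); 5 December 1903 (Sat); 11 December 1903 (Fri); 14 December 1903 (Mon); 16 December 1903 (Wed); 17 December 1903 (Thu); 18 December 1903 (Fri).
7 of the 8 holidays fall on weekdays; the rest are weekends and were already excluded.
Business days: 25 − 7 = 18.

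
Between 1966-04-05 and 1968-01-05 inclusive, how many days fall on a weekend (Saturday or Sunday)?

1966-04-05 is a Tuesday.
The range spans 641 days (inclusive of both endpoints).
641 = 7 × 91 + 4, so there are 91 full weeks plus 4 extra days.
Each full week contributes 2 weekend days (Sat, Sun): 91 × 2 = 182.
The 4 extra days are Tuesday, Wednesday, Thursday, Friday — none qualify.
Total: 182 + 0 = 182.

182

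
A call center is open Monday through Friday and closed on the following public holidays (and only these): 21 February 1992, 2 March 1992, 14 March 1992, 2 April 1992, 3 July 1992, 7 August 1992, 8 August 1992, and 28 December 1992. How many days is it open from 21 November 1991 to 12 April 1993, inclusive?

357 business days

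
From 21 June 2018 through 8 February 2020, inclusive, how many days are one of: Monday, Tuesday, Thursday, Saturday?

21 June 2018 is a Thursday.
That's 598 days from start to end, counting both.
598 = 7 × 85 + 3, so there are 85 full weeks plus 3 extra days.
Each full week contributes 4 days from the set (Mon, Tue, Thu, Sat): 85 × 4 = 340.
The 3 extra days are Thu, Fri, Sat — 2 of them qualify.
Total: 340 + 2 = 342.

342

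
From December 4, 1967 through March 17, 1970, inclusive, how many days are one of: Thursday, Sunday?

238

December 4, 1967 is a Monday.
From December 4, 1967 to March 17, 1970 is 835 days inclusive.
835 = 7 × 119 + 2, so there are 119 full weeks plus 2 extra days.
Each full week contributes 2 days from the set (Thu, Sun): 119 × 2 = 238.
The 2 extra days are Monday, Tuesday — none qualify.
Total: 238 + 0 = 238.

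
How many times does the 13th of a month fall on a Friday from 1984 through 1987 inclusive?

9

Friday-the-13ths by year:
1984: Jan, Apr, Jul
1985: Sep, Dec
1986: Jun
1987: Feb, Mar, Nov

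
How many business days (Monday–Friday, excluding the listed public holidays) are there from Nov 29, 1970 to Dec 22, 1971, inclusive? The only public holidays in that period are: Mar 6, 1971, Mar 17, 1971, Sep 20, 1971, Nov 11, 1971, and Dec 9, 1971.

274

Nov 29, 1970 is a Sunday.
From Nov 29, 1970 to Dec 22, 1971 is 389 days inclusive.
389 = 7 × 55 + 4, so there are 55 full weeks plus 4 extra days.
Each full week contributes 5 weekdays (Mon–Fri): 55 × 5 = 275.
The 4 extra days are Sun, Mon, Tue, Wed — 3 of them qualify.
Total: 275 + 3 = 278.
Holidays: Mar 6, 1971 (Sat); Mar 17, 1971 (Wed); Sep 20, 1971 (Mon); Nov 11, 1971 (Thu); Dec 9, 1971 (Thu).
4 of the 5 holidays fall on weekdays; the rest are weekends and were already excluded.
Business days: 278 − 4 = 274.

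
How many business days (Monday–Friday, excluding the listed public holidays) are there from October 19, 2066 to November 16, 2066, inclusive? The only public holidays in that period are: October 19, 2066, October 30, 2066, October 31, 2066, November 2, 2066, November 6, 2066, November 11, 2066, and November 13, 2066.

18

October 19, 2066 is a Tuesday.
That's 29 days from start to end, counting both.
29 = 7 × 4 + 1, so there are 4 full weeks plus 1 extra day.
Each full week contributes 5 weekdays (Mon–Fri): 4 × 5 = 20.
The 1 extra day is Tue — 1 of them qualifies.
Total: 20 + 1 = 21.
Holidays: October 19, 2066 (Tue); October 30, 2066 (Sat); October 31, 2066 (Sun); November 2, 2066 (Tue); November 6, 2066 (Sat); November 11, 2066 (Thu); November 13, 2066 (Sat).
3 of the 7 holidays fall on weekdays; the rest are weekends and were already excluded.
Business days: 21 − 3 = 18.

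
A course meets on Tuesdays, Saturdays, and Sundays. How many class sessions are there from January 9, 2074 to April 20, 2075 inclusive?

January 9, 2074 is a Tuesday.
The range spans 467 days (inclusive of both endpoints).
467 = 7 × 66 + 5, so there are 66 full weeks plus 5 extra days.
Each full week contributes 3 days from the set (Tue, Sat, Sun): 66 × 3 = 198.
The 5 extra days are Tuesday, Wednesday, Thursday, Friday, Saturday — 2 of them qualify.
Total: 198 + 2 = 200.

200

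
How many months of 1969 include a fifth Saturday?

A month has five Saturdays exactly when Saturday falls within its first (length − 28) days.
Jan: 31 days, starts Wed → 5 of Wed, Thu, Fri
Feb: 28 days, starts Sat → 5 of (none)
Mar: 31 days, starts Sat → 5 of Sat, Sun, Mon ✓
Apr: 30 days, starts Tue → 5 of Tue, Wed
May: 31 days, starts Thu → 5 of Thu, Fri, Sat ✓
Jun: 30 days, starts Sun → 5 of Sun, Mon
Jul: 31 days, starts Tue → 5 of Tue, Wed, Thu
Aug: 31 days, starts Fri → 5 of Fri, Sat, Sun ✓
Sep: 30 days, starts Mon → 5 of Mon, Tue
Oct: 31 days, starts Wed → 5 of Wed, Thu, Fri
Nov: 30 days, starts Sat → 5 of Sat, Sun ✓
Dec: 31 days, starts Mon → 5 of Mon, Tue, Wed
Months with five Saturdays: Mar, May, Aug, Nov.

4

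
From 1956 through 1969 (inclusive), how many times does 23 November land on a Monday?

Day of week of November 23 in each year:
1956: Fri, 1957: Sat, 1958: Sun, 1959: Mon ✓, 1960: Wed, 1961: Thu, 1962: Fri, 1963: Sat, 1964: Mon ✓, 1965: Tue, 1966: Wed, 1967: Thu, 1968: Sat, 1969: Sun
Mondays: 1959, 1964.

2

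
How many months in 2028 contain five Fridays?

A month has five Fridays exactly when Friday falls within its first (length − 28) days.
Jan: 31 days, starts Sat → 5 of Sat, Sun, Mon
Feb: 29 days, starts Tue → 5 of Tue
Mar: 31 days, starts Wed → 5 of Wed, Thu, Fri ✓
Apr: 30 days, starts Sat → 5 of Sat, Sun
May: 31 days, starts Mon → 5 of Mon, Tue, Wed
Jun: 30 days, starts Thu → 5 of Thu, Fri ✓
Jul: 31 days, starts Sat → 5 of Sat, Sun, Mon
Aug: 31 days, starts Tue → 5 of Tue, Wed, Thu
Sep: 30 days, starts Fri → 5 of Fri, Sat ✓
Oct: 31 days, starts Sun → 5 of Sun, Mon, Tue
Nov: 30 days, starts Wed → 5 of Wed, Thu
Dec: 31 days, starts Fri → 5 of Fri, Sat, Sun ✓
Months with five Fridays: Mar, Jun, Sep, Dec.

4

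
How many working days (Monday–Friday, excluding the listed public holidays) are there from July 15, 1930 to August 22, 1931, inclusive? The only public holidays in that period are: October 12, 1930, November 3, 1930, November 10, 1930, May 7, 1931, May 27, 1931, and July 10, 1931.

July 15, 1930 is a Tuesday.
From July 15, 1930 to August 22, 1931 is 404 days inclusive.
404 = 7 × 57 + 5, so there are 57 full weeks plus 5 extra days.
Each full week contributes 5 weekdays (Mon–Fri): 57 × 5 = 285.
The 5 extra days are Tue, Wed, Thu, Fri, Sat — 4 of them qualify.
Total: 285 + 4 = 289.
Holidays: October 12, 1930 (Sun); November 3, 1930 (Mon); November 10, 1930 (Mon); May 7, 1931 (Thu); May 27, 1931 (Wed); July 10, 1931 (Fri).
5 of the 6 holidays fall on weekdays; the rest are weekends and were already excluded.
Business days: 289 − 5 = 284.

284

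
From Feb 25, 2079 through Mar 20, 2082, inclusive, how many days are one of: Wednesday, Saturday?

320

Feb 25, 2079 is a Saturday.
That's 1120 days from start to end, counting both.
1120 = 7 × 160, so the span is exactly 160 full weeks.
Each full week contributes 2 days from the set (Wed, Sat): 160 × 2 = 320.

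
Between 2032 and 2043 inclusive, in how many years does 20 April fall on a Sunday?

2

Day of week of April 20 in each year:
2032: Tue, 2033: Wed, 2034: Thu, 2035: Fri, 2036: Sun ✓, 2037: Mon, 2038: Tue, 2039: Wed, 2040: Fri, 2041: Sat, 2042: Sun ✓, 2043: Mon
Sundays: 2036, 2042.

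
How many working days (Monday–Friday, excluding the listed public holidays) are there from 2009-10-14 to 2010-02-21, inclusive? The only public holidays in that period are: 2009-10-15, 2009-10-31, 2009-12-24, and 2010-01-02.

91

2009-10-14 is a Wednesday.
That's 131 days from start to end, counting both.
131 = 7 × 18 + 5, so there are 18 full weeks plus 5 extra days.
Each full week contributes 5 weekdays (Mon–Fri): 18 × 5 = 90.
The 5 extra days are Wednesday, Thursday, Friday, Saturday, Sunday — 3 of them qualify.
Total: 90 + 3 = 93.
Holidays: 2009-10-15 (Thu); 2009-10-31 (Sat); 2009-12-24 (Thu); 2010-01-02 (Sat).
2 of the 4 holidays fall on weekdays; the rest are weekends and were already excluded.
Business days: 93 − 2 = 91.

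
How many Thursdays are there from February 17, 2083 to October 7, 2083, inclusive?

34

February 17, 2083 is a Wednesday.
The range spans 233 days (inclusive of both endpoints).
233 = 7 × 33 + 2, so there are 33 full weeks plus 2 extra days.
Each full week contributes one Thursday: 33 so far.
The 2 extra days are Wed, Thu — 1 of them qualifies.
Total: 33 + 1 = 34.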